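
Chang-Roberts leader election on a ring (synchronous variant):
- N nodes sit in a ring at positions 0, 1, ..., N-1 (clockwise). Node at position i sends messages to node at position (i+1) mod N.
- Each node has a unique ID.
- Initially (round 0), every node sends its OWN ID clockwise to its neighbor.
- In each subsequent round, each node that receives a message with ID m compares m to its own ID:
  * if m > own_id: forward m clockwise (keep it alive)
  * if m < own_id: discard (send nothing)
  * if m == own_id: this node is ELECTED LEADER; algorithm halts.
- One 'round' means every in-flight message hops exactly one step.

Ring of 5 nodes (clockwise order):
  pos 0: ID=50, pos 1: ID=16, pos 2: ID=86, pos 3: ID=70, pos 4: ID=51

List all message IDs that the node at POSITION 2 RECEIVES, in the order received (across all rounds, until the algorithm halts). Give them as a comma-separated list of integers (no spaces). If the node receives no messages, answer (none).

Round 1: pos1(id16) recv 50: fwd; pos2(id86) recv 16: drop; pos3(id70) recv 86: fwd; pos4(id51) recv 70: fwd; pos0(id50) recv 51: fwd
Round 2: pos2(id86) recv 50: drop; pos4(id51) recv 86: fwd; pos0(id50) recv 70: fwd; pos1(id16) recv 51: fwd
Round 3: pos0(id50) recv 86: fwd; pos1(id16) recv 70: fwd; pos2(id86) recv 51: drop
Round 4: pos1(id16) recv 86: fwd; pos2(id86) recv 70: drop
Round 5: pos2(id86) recv 86: ELECTED

Answer: 16,50,51,70,86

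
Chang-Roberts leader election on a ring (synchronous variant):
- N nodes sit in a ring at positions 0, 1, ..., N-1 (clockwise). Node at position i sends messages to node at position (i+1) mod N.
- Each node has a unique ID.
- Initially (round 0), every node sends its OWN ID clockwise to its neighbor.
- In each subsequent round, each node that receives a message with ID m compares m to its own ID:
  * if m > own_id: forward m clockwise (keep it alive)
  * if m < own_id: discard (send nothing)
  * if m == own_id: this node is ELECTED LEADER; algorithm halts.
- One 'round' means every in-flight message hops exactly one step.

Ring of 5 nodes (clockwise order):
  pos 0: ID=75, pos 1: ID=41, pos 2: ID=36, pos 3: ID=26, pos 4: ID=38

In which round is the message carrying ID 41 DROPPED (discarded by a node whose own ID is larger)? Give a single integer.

Round 1: pos1(id41) recv 75: fwd; pos2(id36) recv 41: fwd; pos3(id26) recv 36: fwd; pos4(id38) recv 26: drop; pos0(id75) recv 38: drop
Round 2: pos2(id36) recv 75: fwd; pos3(id26) recv 41: fwd; pos4(id38) recv 36: drop
Round 3: pos3(id26) recv 75: fwd; pos4(id38) recv 41: fwd
Round 4: pos4(id38) recv 75: fwd; pos0(id75) recv 41: drop
Round 5: pos0(id75) recv 75: ELECTED
Message ID 41 originates at pos 1; dropped at pos 0 in round 4

Answer: 4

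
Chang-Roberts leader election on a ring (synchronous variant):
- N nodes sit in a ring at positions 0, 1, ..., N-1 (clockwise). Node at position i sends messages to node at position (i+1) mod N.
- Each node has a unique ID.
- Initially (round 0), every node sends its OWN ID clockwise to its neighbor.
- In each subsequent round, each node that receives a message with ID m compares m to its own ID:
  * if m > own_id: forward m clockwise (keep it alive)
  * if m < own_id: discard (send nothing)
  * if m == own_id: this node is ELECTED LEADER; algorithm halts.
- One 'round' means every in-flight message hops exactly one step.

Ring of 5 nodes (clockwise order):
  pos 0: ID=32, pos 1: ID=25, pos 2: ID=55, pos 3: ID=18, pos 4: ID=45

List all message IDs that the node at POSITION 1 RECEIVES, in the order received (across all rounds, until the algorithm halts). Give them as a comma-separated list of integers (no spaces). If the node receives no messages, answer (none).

Round 1: pos1(id25) recv 32: fwd; pos2(id55) recv 25: drop; pos3(id18) recv 55: fwd; pos4(id45) recv 18: drop; pos0(id32) recv 45: fwd
Round 2: pos2(id55) recv 32: drop; pos4(id45) recv 55: fwd; pos1(id25) recv 45: fwd
Round 3: pos0(id32) recv 55: fwd; pos2(id55) recv 45: drop
Round 4: pos1(id25) recv 55: fwd
Round 5: pos2(id55) recv 55: ELECTED

Answer: 32,45,55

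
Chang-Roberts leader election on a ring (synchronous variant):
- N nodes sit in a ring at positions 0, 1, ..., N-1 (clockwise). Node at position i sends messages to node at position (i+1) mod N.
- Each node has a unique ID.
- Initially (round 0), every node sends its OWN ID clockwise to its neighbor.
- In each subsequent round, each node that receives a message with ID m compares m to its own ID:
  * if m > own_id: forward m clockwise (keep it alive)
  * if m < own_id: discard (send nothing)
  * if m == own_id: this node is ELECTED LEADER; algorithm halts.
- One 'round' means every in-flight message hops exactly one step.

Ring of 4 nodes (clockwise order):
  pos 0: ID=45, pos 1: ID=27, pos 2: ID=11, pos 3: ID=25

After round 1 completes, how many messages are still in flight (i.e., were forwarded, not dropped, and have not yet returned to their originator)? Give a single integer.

Round 1: pos1(id27) recv 45: fwd; pos2(id11) recv 27: fwd; pos3(id25) recv 11: drop; pos0(id45) recv 25: drop
After round 1: 2 messages still in flight

Answer: 2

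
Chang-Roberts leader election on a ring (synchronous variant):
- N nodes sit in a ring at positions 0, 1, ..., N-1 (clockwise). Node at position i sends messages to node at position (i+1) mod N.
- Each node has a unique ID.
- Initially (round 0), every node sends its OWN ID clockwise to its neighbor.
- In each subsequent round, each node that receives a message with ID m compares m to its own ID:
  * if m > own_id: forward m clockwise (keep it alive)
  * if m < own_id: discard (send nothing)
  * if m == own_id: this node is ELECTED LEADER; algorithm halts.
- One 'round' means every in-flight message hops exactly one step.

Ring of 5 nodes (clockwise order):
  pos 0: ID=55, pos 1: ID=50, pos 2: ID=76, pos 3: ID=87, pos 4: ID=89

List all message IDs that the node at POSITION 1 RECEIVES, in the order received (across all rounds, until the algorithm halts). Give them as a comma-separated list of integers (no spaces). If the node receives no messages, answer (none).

Answer: 55,89

Derivation:
Round 1: pos1(id50) recv 55: fwd; pos2(id76) recv 50: drop; pos3(id87) recv 76: drop; pos4(id89) recv 87: drop; pos0(id55) recv 89: fwd
Round 2: pos2(id76) recv 55: drop; pos1(id50) recv 89: fwd
Round 3: pos2(id76) recv 89: fwd
Round 4: pos3(id87) recv 89: fwd
Round 5: pos4(id89) recv 89: ELECTED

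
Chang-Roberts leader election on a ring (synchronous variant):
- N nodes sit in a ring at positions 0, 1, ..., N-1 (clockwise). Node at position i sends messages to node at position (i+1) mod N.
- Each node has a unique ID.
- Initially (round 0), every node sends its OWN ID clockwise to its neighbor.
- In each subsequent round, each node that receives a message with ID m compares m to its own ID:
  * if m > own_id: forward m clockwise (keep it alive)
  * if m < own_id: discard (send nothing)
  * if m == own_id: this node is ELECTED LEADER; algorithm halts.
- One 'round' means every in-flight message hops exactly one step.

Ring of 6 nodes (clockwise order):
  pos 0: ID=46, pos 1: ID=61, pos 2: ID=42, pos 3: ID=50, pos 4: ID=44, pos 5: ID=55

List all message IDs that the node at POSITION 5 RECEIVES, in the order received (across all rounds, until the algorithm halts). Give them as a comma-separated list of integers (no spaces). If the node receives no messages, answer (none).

Round 1: pos1(id61) recv 46: drop; pos2(id42) recv 61: fwd; pos3(id50) recv 42: drop; pos4(id44) recv 50: fwd; pos5(id55) recv 44: drop; pos0(id46) recv 55: fwd
Round 2: pos3(id50) recv 61: fwd; pos5(id55) recv 50: drop; pos1(id61) recv 55: drop
Round 3: pos4(id44) recv 61: fwd
Round 4: pos5(id55) recv 61: fwd
Round 5: pos0(id46) recv 61: fwd
Round 6: pos1(id61) recv 61: ELECTED

Answer: 44,50,61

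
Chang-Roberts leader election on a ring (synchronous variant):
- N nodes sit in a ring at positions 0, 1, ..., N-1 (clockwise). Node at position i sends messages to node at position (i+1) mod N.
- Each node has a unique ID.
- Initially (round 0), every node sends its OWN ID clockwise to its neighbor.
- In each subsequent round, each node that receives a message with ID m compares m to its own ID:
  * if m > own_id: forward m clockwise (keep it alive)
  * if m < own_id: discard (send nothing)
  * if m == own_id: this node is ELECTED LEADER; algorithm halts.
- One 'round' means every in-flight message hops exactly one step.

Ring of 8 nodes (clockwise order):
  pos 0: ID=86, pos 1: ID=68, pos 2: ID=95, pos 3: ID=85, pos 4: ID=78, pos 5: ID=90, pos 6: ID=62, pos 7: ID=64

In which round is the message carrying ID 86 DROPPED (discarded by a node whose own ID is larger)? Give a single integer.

Round 1: pos1(id68) recv 86: fwd; pos2(id95) recv 68: drop; pos3(id85) recv 95: fwd; pos4(id78) recv 85: fwd; pos5(id90) recv 78: drop; pos6(id62) recv 90: fwd; pos7(id64) recv 62: drop; pos0(id86) recv 64: drop
Round 2: pos2(id95) recv 86: drop; pos4(id78) recv 95: fwd; pos5(id90) recv 85: drop; pos7(id64) recv 90: fwd
Round 3: pos5(id90) recv 95: fwd; pos0(id86) recv 90: fwd
Round 4: pos6(id62) recv 95: fwd; pos1(id68) recv 90: fwd
Round 5: pos7(id64) recv 95: fwd; pos2(id95) recv 90: drop
Round 6: pos0(id86) recv 95: fwd
Round 7: pos1(id68) recv 95: fwd
Round 8: pos2(id95) recv 95: ELECTED
Message ID 86 originates at pos 0; dropped at pos 2 in round 2

Answer: 2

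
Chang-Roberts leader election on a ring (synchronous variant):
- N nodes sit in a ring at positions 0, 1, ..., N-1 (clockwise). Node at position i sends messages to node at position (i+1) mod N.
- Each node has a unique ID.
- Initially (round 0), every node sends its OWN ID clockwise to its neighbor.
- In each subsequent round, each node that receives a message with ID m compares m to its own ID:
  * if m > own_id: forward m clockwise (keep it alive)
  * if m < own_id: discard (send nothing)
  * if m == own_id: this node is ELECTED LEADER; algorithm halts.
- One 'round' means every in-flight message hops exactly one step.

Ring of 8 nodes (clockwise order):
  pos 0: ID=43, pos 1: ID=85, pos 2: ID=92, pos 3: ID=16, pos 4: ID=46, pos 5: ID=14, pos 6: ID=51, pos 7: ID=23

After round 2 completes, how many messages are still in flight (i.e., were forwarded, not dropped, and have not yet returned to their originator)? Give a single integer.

Answer: 2

Derivation:
Round 1: pos1(id85) recv 43: drop; pos2(id92) recv 85: drop; pos3(id16) recv 92: fwd; pos4(id46) recv 16: drop; pos5(id14) recv 46: fwd; pos6(id51) recv 14: drop; pos7(id23) recv 51: fwd; pos0(id43) recv 23: drop
Round 2: pos4(id46) recv 92: fwd; pos6(id51) recv 46: drop; pos0(id43) recv 51: fwd
After round 2: 2 messages still in flight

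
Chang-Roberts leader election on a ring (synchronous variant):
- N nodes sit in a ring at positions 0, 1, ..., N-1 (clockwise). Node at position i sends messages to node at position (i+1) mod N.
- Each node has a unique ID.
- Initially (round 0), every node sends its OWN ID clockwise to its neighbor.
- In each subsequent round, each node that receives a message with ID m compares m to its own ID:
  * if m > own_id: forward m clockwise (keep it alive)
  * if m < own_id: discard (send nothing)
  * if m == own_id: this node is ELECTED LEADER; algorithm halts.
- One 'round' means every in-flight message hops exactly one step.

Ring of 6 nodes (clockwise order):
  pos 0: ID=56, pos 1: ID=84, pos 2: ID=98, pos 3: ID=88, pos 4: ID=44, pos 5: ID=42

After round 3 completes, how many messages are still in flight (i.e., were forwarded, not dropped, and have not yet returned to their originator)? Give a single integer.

Round 1: pos1(id84) recv 56: drop; pos2(id98) recv 84: drop; pos3(id88) recv 98: fwd; pos4(id44) recv 88: fwd; pos5(id42) recv 44: fwd; pos0(id56) recv 42: drop
Round 2: pos4(id44) recv 98: fwd; pos5(id42) recv 88: fwd; pos0(id56) recv 44: drop
Round 3: pos5(id42) recv 98: fwd; pos0(id56) recv 88: fwd
After round 3: 2 messages still in flight

Answer: 2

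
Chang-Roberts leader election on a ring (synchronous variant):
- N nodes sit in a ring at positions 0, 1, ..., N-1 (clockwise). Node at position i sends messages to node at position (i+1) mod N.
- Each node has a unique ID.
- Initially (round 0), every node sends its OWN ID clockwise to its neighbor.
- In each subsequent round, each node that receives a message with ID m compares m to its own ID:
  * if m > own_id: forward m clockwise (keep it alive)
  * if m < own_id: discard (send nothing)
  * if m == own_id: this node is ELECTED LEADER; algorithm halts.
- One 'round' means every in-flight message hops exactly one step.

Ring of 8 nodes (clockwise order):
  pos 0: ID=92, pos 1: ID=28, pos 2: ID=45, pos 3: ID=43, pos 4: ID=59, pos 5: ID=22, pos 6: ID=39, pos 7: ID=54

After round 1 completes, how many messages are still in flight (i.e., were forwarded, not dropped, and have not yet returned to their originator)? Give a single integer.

Round 1: pos1(id28) recv 92: fwd; pos2(id45) recv 28: drop; pos3(id43) recv 45: fwd; pos4(id59) recv 43: drop; pos5(id22) recv 59: fwd; pos6(id39) recv 22: drop; pos7(id54) recv 39: drop; pos0(id92) recv 54: drop
After round 1: 3 messages still in flight

Answer: 3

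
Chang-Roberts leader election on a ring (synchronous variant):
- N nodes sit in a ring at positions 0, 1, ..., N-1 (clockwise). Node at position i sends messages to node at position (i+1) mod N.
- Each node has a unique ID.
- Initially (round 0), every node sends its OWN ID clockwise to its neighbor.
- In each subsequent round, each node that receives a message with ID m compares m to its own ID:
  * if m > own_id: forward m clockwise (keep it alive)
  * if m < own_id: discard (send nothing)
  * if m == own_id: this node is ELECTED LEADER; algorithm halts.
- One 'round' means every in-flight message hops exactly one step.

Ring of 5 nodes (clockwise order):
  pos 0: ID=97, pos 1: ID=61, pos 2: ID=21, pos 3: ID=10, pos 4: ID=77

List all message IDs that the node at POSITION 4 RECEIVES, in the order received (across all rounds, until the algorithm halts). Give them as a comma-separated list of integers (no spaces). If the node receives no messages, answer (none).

Round 1: pos1(id61) recv 97: fwd; pos2(id21) recv 61: fwd; pos3(id10) recv 21: fwd; pos4(id77) recv 10: drop; pos0(id97) recv 77: drop
Round 2: pos2(id21) recv 97: fwd; pos3(id10) recv 61: fwd; pos4(id77) recv 21: drop
Round 3: pos3(id10) recv 97: fwd; pos4(id77) recv 61: drop
Round 4: pos4(id77) recv 97: fwd
Round 5: pos0(id97) recv 97: ELECTED

Answer: 10,21,61,97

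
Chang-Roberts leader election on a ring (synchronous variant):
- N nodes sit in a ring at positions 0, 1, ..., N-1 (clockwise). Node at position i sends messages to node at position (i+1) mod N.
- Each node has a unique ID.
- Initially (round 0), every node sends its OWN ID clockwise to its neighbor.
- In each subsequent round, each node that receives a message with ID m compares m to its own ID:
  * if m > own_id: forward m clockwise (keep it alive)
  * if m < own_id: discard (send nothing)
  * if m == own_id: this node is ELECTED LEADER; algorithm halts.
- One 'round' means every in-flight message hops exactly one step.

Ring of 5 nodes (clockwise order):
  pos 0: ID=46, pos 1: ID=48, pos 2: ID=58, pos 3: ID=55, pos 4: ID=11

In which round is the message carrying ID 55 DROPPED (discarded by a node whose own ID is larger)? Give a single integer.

Round 1: pos1(id48) recv 46: drop; pos2(id58) recv 48: drop; pos3(id55) recv 58: fwd; pos4(id11) recv 55: fwd; pos0(id46) recv 11: drop
Round 2: pos4(id11) recv 58: fwd; pos0(id46) recv 55: fwd
Round 3: pos0(id46) recv 58: fwd; pos1(id48) recv 55: fwd
Round 4: pos1(id48) recv 58: fwd; pos2(id58) recv 55: drop
Round 5: pos2(id58) recv 58: ELECTED
Message ID 55 originates at pos 3; dropped at pos 2 in round 4

Answer: 4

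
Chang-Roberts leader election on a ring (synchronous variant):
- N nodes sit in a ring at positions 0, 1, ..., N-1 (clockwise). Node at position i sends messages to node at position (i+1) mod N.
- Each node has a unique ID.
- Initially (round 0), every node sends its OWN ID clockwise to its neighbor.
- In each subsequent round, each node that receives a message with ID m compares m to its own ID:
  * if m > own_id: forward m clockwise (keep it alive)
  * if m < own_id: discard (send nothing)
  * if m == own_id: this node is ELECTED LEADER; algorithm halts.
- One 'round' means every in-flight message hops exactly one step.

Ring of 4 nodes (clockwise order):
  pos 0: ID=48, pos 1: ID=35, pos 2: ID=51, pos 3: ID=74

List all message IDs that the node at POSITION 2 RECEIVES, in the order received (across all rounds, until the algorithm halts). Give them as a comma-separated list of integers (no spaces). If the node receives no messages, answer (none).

Answer: 35,48,74

Derivation:
Round 1: pos1(id35) recv 48: fwd; pos2(id51) recv 35: drop; pos3(id74) recv 51: drop; pos0(id48) recv 74: fwd
Round 2: pos2(id51) recv 48: drop; pos1(id35) recv 74: fwd
Round 3: pos2(id51) recv 74: fwd
Round 4: pos3(id74) recv 74: ELECTED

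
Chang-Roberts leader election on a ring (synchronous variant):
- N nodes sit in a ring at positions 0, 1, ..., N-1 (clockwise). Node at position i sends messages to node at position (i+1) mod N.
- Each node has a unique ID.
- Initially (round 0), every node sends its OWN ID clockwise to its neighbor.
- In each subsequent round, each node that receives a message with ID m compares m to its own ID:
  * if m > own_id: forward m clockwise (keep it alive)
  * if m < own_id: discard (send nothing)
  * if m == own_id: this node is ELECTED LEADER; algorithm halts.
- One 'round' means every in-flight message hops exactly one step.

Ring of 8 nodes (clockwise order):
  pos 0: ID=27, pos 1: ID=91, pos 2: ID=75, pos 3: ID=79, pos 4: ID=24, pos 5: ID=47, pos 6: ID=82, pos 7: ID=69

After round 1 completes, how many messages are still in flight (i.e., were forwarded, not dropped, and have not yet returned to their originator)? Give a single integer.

Answer: 4

Derivation:
Round 1: pos1(id91) recv 27: drop; pos2(id75) recv 91: fwd; pos3(id79) recv 75: drop; pos4(id24) recv 79: fwd; pos5(id47) recv 24: drop; pos6(id82) recv 47: drop; pos7(id69) recv 82: fwd; pos0(id27) recv 69: fwd
After round 1: 4 messages still in flight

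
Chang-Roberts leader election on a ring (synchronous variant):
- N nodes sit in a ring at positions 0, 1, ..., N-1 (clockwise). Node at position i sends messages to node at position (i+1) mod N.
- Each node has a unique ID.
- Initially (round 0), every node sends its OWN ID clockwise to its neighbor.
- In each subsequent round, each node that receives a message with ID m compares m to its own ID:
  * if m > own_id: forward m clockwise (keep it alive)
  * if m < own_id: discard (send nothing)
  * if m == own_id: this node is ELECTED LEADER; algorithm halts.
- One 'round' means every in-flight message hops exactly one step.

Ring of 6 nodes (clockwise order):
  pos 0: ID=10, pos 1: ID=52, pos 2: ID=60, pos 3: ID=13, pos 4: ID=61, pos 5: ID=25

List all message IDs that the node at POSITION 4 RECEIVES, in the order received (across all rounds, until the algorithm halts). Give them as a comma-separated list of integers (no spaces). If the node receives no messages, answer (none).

Answer: 13,60,61

Derivation:
Round 1: pos1(id52) recv 10: drop; pos2(id60) recv 52: drop; pos3(id13) recv 60: fwd; pos4(id61) recv 13: drop; pos5(id25) recv 61: fwd; pos0(id10) recv 25: fwd
Round 2: pos4(id61) recv 60: drop; pos0(id10) recv 61: fwd; pos1(id52) recv 25: drop
Round 3: pos1(id52) recv 61: fwd
Round 4: pos2(id60) recv 61: fwd
Round 5: pos3(id13) recv 61: fwd
Round 6: pos4(id61) recv 61: ELECTED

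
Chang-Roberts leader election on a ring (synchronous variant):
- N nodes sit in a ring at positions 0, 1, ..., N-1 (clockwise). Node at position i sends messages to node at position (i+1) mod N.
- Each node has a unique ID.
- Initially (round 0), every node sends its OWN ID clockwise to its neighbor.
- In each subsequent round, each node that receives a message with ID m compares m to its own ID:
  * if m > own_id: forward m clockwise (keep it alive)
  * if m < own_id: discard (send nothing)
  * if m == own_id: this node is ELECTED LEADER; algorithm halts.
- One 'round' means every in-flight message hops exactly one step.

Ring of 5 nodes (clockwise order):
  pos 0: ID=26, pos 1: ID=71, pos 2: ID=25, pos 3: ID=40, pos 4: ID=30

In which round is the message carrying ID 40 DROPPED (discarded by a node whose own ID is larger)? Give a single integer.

Answer: 3

Derivation:
Round 1: pos1(id71) recv 26: drop; pos2(id25) recv 71: fwd; pos3(id40) recv 25: drop; pos4(id30) recv 40: fwd; pos0(id26) recv 30: fwd
Round 2: pos3(id40) recv 71: fwd; pos0(id26) recv 40: fwd; pos1(id71) recv 30: drop
Round 3: pos4(id30) recv 71: fwd; pos1(id71) recv 40: drop
Round 4: pos0(id26) recv 71: fwd
Round 5: pos1(id71) recv 71: ELECTED
Message ID 40 originates at pos 3; dropped at pos 1 in round 3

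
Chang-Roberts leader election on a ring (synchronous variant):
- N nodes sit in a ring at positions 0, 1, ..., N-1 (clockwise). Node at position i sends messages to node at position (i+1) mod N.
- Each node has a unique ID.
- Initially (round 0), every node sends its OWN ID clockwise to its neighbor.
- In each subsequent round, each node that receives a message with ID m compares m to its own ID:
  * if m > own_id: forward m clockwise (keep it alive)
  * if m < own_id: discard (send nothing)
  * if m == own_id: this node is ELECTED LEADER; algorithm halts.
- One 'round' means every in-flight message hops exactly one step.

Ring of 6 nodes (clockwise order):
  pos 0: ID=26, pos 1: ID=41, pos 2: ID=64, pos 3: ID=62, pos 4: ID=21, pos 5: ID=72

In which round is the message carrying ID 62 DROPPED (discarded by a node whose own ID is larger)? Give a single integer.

Answer: 2

Derivation:
Round 1: pos1(id41) recv 26: drop; pos2(id64) recv 41: drop; pos3(id62) recv 64: fwd; pos4(id21) recv 62: fwd; pos5(id72) recv 21: drop; pos0(id26) recv 72: fwd
Round 2: pos4(id21) recv 64: fwd; pos5(id72) recv 62: drop; pos1(id41) recv 72: fwd
Round 3: pos5(id72) recv 64: drop; pos2(id64) recv 72: fwd
Round 4: pos3(id62) recv 72: fwd
Round 5: pos4(id21) recv 72: fwd
Round 6: pos5(id72) recv 72: ELECTED
Message ID 62 originates at pos 3; dropped at pos 5 in round 2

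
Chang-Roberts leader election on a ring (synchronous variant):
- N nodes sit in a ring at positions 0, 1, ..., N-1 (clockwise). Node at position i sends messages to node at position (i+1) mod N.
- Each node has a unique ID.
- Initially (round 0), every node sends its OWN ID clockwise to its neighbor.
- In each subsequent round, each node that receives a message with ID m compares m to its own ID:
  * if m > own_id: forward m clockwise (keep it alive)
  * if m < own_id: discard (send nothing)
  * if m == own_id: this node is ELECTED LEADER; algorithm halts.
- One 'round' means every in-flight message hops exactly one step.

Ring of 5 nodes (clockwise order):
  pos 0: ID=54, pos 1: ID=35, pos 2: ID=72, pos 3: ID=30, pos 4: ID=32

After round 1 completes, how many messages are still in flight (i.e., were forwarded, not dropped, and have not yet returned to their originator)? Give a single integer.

Answer: 2

Derivation:
Round 1: pos1(id35) recv 54: fwd; pos2(id72) recv 35: drop; pos3(id30) recv 72: fwd; pos4(id32) recv 30: drop; pos0(id54) recv 32: drop
After round 1: 2 messages still in flight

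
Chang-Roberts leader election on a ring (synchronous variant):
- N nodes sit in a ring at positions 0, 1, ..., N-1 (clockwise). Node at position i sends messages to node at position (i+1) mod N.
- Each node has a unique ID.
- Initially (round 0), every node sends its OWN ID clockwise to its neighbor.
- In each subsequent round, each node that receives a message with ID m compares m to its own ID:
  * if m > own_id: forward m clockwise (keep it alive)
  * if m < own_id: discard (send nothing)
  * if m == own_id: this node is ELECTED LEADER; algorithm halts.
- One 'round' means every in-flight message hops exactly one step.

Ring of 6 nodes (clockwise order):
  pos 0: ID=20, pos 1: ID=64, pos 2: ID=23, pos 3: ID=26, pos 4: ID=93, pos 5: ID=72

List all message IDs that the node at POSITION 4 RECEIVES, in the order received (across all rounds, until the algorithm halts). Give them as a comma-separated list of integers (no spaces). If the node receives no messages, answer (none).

Round 1: pos1(id64) recv 20: drop; pos2(id23) recv 64: fwd; pos3(id26) recv 23: drop; pos4(id93) recv 26: drop; pos5(id72) recv 93: fwd; pos0(id20) recv 72: fwd
Round 2: pos3(id26) recv 64: fwd; pos0(id20) recv 93: fwd; pos1(id64) recv 72: fwd
Round 3: pos4(id93) recv 64: drop; pos1(id64) recv 93: fwd; pos2(id23) recv 72: fwd
Round 4: pos2(id23) recv 93: fwd; pos3(id26) recv 72: fwd
Round 5: pos3(id26) recv 93: fwd; pos4(id93) recv 72: drop
Round 6: pos4(id93) recv 93: ELECTED

Answer: 26,64,72,93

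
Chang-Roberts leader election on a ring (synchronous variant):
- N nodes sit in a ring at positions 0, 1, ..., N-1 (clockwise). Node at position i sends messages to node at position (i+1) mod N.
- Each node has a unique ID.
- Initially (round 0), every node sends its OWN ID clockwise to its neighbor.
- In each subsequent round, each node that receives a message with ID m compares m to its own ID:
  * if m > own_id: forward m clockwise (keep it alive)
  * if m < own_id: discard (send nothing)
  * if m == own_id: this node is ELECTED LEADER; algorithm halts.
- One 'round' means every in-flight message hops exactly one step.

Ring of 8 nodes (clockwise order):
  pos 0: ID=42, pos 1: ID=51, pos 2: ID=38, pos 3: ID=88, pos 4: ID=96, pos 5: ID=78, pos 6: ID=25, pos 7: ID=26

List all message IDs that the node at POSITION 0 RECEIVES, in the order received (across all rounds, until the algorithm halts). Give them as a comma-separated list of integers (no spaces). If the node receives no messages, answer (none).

Answer: 26,78,96

Derivation:
Round 1: pos1(id51) recv 42: drop; pos2(id38) recv 51: fwd; pos3(id88) recv 38: drop; pos4(id96) recv 88: drop; pos5(id78) recv 96: fwd; pos6(id25) recv 78: fwd; pos7(id26) recv 25: drop; pos0(id42) recv 26: drop
Round 2: pos3(id88) recv 51: drop; pos6(id25) recv 96: fwd; pos7(id26) recv 78: fwd
Round 3: pos7(id26) recv 96: fwd; pos0(id42) recv 78: fwd
Round 4: pos0(id42) recv 96: fwd; pos1(id51) recv 78: fwd
Round 5: pos1(id51) recv 96: fwd; pos2(id38) recv 78: fwd
Round 6: pos2(id38) recv 96: fwd; pos3(id88) recv 78: drop
Round 7: pos3(id88) recv 96: fwd
Round 8: pos4(id96) recv 96: ELECTED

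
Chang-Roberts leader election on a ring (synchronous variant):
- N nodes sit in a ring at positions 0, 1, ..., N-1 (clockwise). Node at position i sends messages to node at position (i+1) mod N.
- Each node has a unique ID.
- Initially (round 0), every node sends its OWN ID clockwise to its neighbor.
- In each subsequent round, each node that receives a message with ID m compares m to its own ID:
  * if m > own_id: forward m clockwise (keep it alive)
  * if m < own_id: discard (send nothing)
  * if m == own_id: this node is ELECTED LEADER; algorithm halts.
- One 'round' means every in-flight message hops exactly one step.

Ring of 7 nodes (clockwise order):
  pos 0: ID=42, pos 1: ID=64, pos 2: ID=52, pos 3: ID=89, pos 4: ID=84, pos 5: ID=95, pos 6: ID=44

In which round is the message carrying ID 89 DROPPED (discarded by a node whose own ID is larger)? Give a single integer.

Answer: 2

Derivation:
Round 1: pos1(id64) recv 42: drop; pos2(id52) recv 64: fwd; pos3(id89) recv 52: drop; pos4(id84) recv 89: fwd; pos5(id95) recv 84: drop; pos6(id44) recv 95: fwd; pos0(id42) recv 44: fwd
Round 2: pos3(id89) recv 64: drop; pos5(id95) recv 89: drop; pos0(id42) recv 95: fwd; pos1(id64) recv 44: drop
Round 3: pos1(id64) recv 95: fwd
Round 4: pos2(id52) recv 95: fwd
Round 5: pos3(id89) recv 95: fwd
Round 6: pos4(id84) recv 95: fwd
Round 7: pos5(id95) recv 95: ELECTED
Message ID 89 originates at pos 3; dropped at pos 5 in round 2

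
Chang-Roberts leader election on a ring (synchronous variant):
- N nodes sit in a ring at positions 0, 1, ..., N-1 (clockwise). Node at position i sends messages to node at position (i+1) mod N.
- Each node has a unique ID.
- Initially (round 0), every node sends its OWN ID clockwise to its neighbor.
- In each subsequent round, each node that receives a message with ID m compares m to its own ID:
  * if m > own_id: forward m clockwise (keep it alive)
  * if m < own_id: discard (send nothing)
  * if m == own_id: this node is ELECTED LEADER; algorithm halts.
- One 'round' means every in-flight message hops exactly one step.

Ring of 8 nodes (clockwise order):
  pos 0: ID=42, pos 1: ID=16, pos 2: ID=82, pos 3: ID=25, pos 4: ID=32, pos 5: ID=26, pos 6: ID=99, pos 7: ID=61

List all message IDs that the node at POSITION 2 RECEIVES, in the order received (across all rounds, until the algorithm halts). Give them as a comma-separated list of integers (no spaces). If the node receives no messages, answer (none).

Round 1: pos1(id16) recv 42: fwd; pos2(id82) recv 16: drop; pos3(id25) recv 82: fwd; pos4(id32) recv 25: drop; pos5(id26) recv 32: fwd; pos6(id99) recv 26: drop; pos7(id61) recv 99: fwd; pos0(id42) recv 61: fwd
Round 2: pos2(id82) recv 42: drop; pos4(id32) recv 82: fwd; pos6(id99) recv 32: drop; pos0(id42) recv 99: fwd; pos1(id16) recv 61: fwd
Round 3: pos5(id26) recv 82: fwd; pos1(id16) recv 99: fwd; pos2(id82) recv 61: drop
Round 4: pos6(id99) recv 82: drop; pos2(id82) recv 99: fwd
Round 5: pos3(id25) recv 99: fwd
Round 6: pos4(id32) recv 99: fwd
Round 7: pos5(id26) recv 99: fwd
Round 8: pos6(id99) recv 99: ELECTED

Answer: 16,42,61,99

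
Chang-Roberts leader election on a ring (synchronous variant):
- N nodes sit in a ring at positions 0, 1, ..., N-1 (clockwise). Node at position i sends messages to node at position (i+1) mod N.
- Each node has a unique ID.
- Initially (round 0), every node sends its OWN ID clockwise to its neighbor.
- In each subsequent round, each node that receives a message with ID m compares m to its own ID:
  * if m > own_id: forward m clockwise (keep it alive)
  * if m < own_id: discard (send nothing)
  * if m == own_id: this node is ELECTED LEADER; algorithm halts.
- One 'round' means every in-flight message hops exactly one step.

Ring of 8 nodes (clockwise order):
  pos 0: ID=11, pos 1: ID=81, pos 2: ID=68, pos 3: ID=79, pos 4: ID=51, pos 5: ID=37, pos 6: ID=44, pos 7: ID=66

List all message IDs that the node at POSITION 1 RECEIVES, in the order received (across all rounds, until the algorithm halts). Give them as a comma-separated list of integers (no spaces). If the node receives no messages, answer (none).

Answer: 11,66,79,81

Derivation:
Round 1: pos1(id81) recv 11: drop; pos2(id68) recv 81: fwd; pos3(id79) recv 68: drop; pos4(id51) recv 79: fwd; pos5(id37) recv 51: fwd; pos6(id44) recv 37: drop; pos7(id66) recv 44: drop; pos0(id11) recv 66: fwd
Round 2: pos3(id79) recv 81: fwd; pos5(id37) recv 79: fwd; pos6(id44) recv 51: fwd; pos1(id81) recv 66: drop
Round 3: pos4(id51) recv 81: fwd; pos6(id44) recv 79: fwd; pos7(id66) recv 51: drop
Round 4: pos5(id37) recv 81: fwd; pos7(id66) recv 79: fwd
Round 5: pos6(id44) recv 81: fwd; pos0(id11) recv 79: fwd
Round 6: pos7(id66) recv 81: fwd; pos1(id81) recv 79: drop
Round 7: pos0(id11) recv 81: fwd
Round 8: pos1(id81) recv 81: ELECTED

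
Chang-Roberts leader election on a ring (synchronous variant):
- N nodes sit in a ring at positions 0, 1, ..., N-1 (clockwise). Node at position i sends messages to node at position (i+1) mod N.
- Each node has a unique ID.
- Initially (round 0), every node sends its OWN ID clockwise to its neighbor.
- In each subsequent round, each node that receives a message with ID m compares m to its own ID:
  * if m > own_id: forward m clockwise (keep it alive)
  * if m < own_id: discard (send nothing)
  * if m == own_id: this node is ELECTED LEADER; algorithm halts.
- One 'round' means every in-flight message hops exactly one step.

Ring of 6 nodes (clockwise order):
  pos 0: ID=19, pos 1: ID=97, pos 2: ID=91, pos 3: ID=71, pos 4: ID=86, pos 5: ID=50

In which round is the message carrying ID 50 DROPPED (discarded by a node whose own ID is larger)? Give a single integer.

Answer: 2

Derivation:
Round 1: pos1(id97) recv 19: drop; pos2(id91) recv 97: fwd; pos3(id71) recv 91: fwd; pos4(id86) recv 71: drop; pos5(id50) recv 86: fwd; pos0(id19) recv 50: fwd
Round 2: pos3(id71) recv 97: fwd; pos4(id86) recv 91: fwd; pos0(id19) recv 86: fwd; pos1(id97) recv 50: drop
Round 3: pos4(id86) recv 97: fwd; pos5(id50) recv 91: fwd; pos1(id97) recv 86: drop
Round 4: pos5(id50) recv 97: fwd; pos0(id19) recv 91: fwd
Round 5: pos0(id19) recv 97: fwd; pos1(id97) recv 91: drop
Round 6: pos1(id97) recv 97: ELECTED
Message ID 50 originates at pos 5; dropped at pos 1 in round 2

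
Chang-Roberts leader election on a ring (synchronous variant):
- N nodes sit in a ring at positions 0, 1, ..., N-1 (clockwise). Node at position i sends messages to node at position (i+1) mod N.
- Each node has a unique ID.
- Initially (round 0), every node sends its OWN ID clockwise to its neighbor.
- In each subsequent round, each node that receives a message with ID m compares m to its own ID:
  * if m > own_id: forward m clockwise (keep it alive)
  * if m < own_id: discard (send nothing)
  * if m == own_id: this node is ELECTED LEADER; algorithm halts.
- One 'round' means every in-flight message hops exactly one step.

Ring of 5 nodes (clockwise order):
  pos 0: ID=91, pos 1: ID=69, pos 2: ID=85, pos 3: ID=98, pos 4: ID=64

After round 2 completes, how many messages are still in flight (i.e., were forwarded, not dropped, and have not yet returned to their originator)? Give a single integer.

Answer: 2

Derivation:
Round 1: pos1(id69) recv 91: fwd; pos2(id85) recv 69: drop; pos3(id98) recv 85: drop; pos4(id64) recv 98: fwd; pos0(id91) recv 64: drop
Round 2: pos2(id85) recv 91: fwd; pos0(id91) recv 98: fwd
After round 2: 2 messages still in flight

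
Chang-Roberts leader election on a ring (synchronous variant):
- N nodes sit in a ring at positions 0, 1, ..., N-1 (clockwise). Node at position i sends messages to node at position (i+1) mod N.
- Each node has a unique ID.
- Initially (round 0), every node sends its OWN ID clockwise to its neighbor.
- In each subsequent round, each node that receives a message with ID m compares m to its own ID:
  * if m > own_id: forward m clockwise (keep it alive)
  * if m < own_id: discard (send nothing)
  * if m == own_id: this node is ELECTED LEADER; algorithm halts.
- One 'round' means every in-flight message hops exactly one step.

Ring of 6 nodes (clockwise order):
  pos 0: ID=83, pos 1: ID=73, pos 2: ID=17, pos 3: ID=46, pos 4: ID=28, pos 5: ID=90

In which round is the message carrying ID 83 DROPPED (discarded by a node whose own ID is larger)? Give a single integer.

Answer: 5

Derivation:
Round 1: pos1(id73) recv 83: fwd; pos2(id17) recv 73: fwd; pos3(id46) recv 17: drop; pos4(id28) recv 46: fwd; pos5(id90) recv 28: drop; pos0(id83) recv 90: fwd
Round 2: pos2(id17) recv 83: fwd; pos3(id46) recv 73: fwd; pos5(id90) recv 46: drop; pos1(id73) recv 90: fwd
Round 3: pos3(id46) recv 83: fwd; pos4(id28) recv 73: fwd; pos2(id17) recv 90: fwd
Round 4: pos4(id28) recv 83: fwd; pos5(id90) recv 73: drop; pos3(id46) recv 90: fwd
Round 5: pos5(id90) recv 83: drop; pos4(id28) recv 90: fwd
Round 6: pos5(id90) recv 90: ELECTED
Message ID 83 originates at pos 0; dropped at pos 5 in round 5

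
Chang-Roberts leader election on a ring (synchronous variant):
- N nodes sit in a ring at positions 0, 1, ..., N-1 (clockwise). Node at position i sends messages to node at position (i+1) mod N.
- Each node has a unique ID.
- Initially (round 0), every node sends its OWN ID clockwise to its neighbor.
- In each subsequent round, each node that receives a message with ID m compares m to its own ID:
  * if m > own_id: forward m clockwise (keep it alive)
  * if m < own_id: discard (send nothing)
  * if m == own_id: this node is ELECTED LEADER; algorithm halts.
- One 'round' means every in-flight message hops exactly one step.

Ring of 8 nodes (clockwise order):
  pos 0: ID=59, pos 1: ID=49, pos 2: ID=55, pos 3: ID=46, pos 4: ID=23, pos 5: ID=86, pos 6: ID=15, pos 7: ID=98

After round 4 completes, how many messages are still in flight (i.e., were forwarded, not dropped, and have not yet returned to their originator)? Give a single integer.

Round 1: pos1(id49) recv 59: fwd; pos2(id55) recv 49: drop; pos3(id46) recv 55: fwd; pos4(id23) recv 46: fwd; pos5(id86) recv 23: drop; pos6(id15) recv 86: fwd; pos7(id98) recv 15: drop; pos0(id59) recv 98: fwd
Round 2: pos2(id55) recv 59: fwd; pos4(id23) recv 55: fwd; pos5(id86) recv 46: drop; pos7(id98) recv 86: drop; pos1(id49) recv 98: fwd
Round 3: pos3(id46) recv 59: fwd; pos5(id86) recv 55: drop; pos2(id55) recv 98: fwd
Round 4: pos4(id23) recv 59: fwd; pos3(id46) recv 98: fwd
After round 4: 2 messages still in flight

Answer: 2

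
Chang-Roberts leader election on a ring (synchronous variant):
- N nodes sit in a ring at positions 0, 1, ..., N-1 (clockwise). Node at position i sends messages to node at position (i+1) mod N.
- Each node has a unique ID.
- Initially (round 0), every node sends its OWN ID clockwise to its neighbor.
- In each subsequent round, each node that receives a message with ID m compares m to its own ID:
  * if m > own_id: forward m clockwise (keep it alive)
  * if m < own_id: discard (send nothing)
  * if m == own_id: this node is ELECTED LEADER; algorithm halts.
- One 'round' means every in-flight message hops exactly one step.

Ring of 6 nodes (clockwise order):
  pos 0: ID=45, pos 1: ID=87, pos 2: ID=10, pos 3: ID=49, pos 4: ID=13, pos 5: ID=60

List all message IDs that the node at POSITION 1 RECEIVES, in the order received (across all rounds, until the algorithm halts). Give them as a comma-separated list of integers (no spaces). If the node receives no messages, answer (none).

Answer: 45,60,87

Derivation:
Round 1: pos1(id87) recv 45: drop; pos2(id10) recv 87: fwd; pos3(id49) recv 10: drop; pos4(id13) recv 49: fwd; pos5(id60) recv 13: drop; pos0(id45) recv 60: fwd
Round 2: pos3(id49) recv 87: fwd; pos5(id60) recv 49: drop; pos1(id87) recv 60: drop
Round 3: pos4(id13) recv 87: fwd
Round 4: pos5(id60) recv 87: fwd
Round 5: pos0(id45) recv 87: fwd
Round 6: pos1(id87) recv 87: ELECTED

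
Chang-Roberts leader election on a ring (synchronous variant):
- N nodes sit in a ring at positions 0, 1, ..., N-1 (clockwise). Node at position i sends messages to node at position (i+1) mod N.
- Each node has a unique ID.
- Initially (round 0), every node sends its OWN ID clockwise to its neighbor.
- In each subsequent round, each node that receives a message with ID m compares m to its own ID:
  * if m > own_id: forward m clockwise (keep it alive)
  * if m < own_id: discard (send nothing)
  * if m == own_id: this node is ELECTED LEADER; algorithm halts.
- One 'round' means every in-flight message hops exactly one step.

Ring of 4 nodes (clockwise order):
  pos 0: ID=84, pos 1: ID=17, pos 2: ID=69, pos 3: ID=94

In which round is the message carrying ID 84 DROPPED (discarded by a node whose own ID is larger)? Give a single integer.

Round 1: pos1(id17) recv 84: fwd; pos2(id69) recv 17: drop; pos3(id94) recv 69: drop; pos0(id84) recv 94: fwd
Round 2: pos2(id69) recv 84: fwd; pos1(id17) recv 94: fwd
Round 3: pos3(id94) recv 84: drop; pos2(id69) recv 94: fwd
Round 4: pos3(id94) recv 94: ELECTED
Message ID 84 originates at pos 0; dropped at pos 3 in round 3

Answer: 3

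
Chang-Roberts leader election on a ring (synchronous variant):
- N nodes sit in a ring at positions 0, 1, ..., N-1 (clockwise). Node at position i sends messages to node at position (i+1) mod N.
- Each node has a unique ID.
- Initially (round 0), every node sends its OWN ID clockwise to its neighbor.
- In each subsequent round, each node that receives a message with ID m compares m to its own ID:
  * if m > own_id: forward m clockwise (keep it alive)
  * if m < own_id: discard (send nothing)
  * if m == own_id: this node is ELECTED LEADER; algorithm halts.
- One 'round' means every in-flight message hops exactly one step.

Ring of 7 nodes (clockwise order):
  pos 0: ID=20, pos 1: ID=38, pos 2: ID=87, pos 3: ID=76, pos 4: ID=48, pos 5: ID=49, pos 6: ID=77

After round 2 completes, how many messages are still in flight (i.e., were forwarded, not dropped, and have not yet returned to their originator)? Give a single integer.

Answer: 3

Derivation:
Round 1: pos1(id38) recv 20: drop; pos2(id87) recv 38: drop; pos3(id76) recv 87: fwd; pos4(id48) recv 76: fwd; pos5(id49) recv 48: drop; pos6(id77) recv 49: drop; pos0(id20) recv 77: fwd
Round 2: pos4(id48) recv 87: fwd; pos5(id49) recv 76: fwd; pos1(id38) recv 77: fwd
After round 2: 3 messages still in flight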